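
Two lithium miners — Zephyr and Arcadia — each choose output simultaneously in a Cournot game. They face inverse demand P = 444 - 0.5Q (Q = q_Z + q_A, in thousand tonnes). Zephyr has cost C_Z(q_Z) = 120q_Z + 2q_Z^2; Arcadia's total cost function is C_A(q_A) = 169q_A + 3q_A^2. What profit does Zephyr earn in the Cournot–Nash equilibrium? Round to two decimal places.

9397.09

Zephyr's profit: π_Z = (444 - 0.5Q)q_Z - (120q_Z + 2q_Z²). Setting ∂π_Z/∂q_Z = 0: 324 - 5q_Z - (1/2)(q_A) = 0.
Arcadia's first-order condition: 275 - 7q_A - (1/2)(q_Z) = 0.
Rearranging gives the reaction functions q_Z = (324 - (1/2)q_A)/5 and q_A = (275 - (1/2)q_Z)/7.
Substituting one into the other gives q_Z = 61.3094 and q_A = 34.9065.
Price P = 444 - (1/2)·96.2158 = 395.8921.
Zephyr's profit: 395.8921·61.3094 - 120·61.3094 - 2·61.3094² = 9397.0918.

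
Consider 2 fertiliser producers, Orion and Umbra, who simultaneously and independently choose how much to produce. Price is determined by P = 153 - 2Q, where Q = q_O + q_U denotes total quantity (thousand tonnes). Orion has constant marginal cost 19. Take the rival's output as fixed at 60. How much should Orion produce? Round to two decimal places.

With the rival's output fixed at 60, Orion's profit is π_O = (153 - 2·60 - 2q_O)q_O - (19q_O) = (33 - 2q_O)q_O - (19q_O).
∂π_O/∂q_O = 14 - 4q_O = 0, so q_O = 7/2.

3.50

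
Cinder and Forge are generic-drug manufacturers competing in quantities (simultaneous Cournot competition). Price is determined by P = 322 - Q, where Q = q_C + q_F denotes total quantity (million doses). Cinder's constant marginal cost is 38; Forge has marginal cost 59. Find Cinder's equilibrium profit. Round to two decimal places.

Cinder's profit: π_C = (322 - Q)q_C - (38q_C). Setting ∂π_C/∂q_C = 0: 284 - 2q_C - (q_F) = 0.
Forge's profit: π_F = (322 - Q)q_F - (59q_F). Setting ∂π_F/∂q_F = 0: 263 - 2q_F - (q_C) = 0.
Rearranging gives the reaction functions q_C = (284 - q_F)/2 and q_F = (263 - q_C)/2.
Substituting one into the other gives q_C = 305/3 and q_F = 242/3.
Price P = 322 - 547/3 = 419/3.
Cinder's profit: (419/3 - 38)·(305/3) = 10336.1111.

10336.11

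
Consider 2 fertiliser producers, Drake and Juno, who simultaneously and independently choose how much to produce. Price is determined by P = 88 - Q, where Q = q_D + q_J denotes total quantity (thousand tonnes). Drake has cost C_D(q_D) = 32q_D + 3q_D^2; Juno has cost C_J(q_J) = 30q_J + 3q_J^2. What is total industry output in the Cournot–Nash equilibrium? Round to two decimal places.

12.67

Drake's profit: π_D = (88 - Q)q_D - (32q_D + 3q_D²). Setting ∂π_D/∂q_D = 0: 56 - 8q_D - (q_J) = 0.
Juno's first-order condition: 58 - 8q_J - (q_D) = 0.
Best responses: q_D = (56 - q_J)/8, q_J = (58 - q_D)/8.
Solving the pair: q_D = 130/21, q_J = 136/21.
Total output Q = 130/21 + 136/21 = 38/3.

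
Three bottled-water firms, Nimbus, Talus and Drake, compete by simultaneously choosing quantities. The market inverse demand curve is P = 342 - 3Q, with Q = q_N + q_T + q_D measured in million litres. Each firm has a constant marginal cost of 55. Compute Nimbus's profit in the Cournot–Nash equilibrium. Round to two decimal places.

1716.02

Each firm earns π_i = (342 - 3Q)q_i - 55q_i.
First-order condition (treating rivals' output as given): 287 - 6q_i - 3·Σ_{j≠i} q_j = 0.
By symmetry each firm produces the same amount; substituting Σ_{j≠i} q_j = 2q_i yields q_i = 287/12.
Price P = 342 - 3·(287/4) = 507/4.
Nimbus's profit: (507/4 - 55)·(287/12) = 1716.0208.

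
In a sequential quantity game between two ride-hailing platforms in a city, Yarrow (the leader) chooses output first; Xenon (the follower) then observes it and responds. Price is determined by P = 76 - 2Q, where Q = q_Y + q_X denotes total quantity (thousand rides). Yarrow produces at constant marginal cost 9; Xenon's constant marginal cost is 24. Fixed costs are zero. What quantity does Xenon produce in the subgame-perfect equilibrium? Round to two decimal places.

Solve by backward induction. Given q_Y, the follower Xenon maximises π_X = (76 - 2q_Y - 2q_X)q_X - 24q_X.
∂π_X/∂q_X = 52 - 2q_Y - 4q_X = 0 gives the reaction function q_X = (52 - 2q_Y)/4.
Yarrow substitutes q_X(q_Y) into its own profit: π_Y = q_Y(76 - 2q_Y - (52 - 2q_Y)/2) - 9q_Y = (50 - q_Y)q_Y - 9q_Y.
The leader's first-order condition 41 - 2q_Y = 0 yields q_Y = 41/2.
Then q_X = (52 - 2·(41/2))/4 = 11/4.

2.75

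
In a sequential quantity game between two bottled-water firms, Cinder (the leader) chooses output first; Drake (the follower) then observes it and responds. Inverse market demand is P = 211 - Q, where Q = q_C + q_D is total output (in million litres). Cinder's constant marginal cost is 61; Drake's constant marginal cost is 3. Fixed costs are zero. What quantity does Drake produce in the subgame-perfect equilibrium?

Solve by backward induction. Given q_C, the follower Drake maximises π_D = (211 - q_C - q_D)q_D - 3q_D.
Setting the follower's marginal profit to zero, 208 - q_C - 2q_D = 0, i.e. q_D = (208 - q_C)/2.
The leader anticipates this reaction. Substituting into P = 211 - Q gives P = 107 - (1/2)q_C, so π_C = (107 - (1/2)q_C)q_C - 61q_C.
Leader FOC: 46 - q_C = 0, so q_C = 46.
Then q_D = (208 - 46)/2 = 81.

81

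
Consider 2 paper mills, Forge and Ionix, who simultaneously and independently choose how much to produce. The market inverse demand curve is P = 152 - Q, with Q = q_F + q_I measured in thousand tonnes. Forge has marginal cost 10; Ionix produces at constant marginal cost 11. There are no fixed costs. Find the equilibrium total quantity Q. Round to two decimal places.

94.33

Forge's profit: π_F = (152 - Q)q_F - (10q_F). Setting ∂π_F/∂q_F = 0: 142 - 2q_F - (q_I) = 0.
Ionix's first-order condition: 141 - 2q_I - (q_F) = 0.
Rearranging gives the reaction functions q_F = (142 - q_I)/2 and q_I = (141 - q_F)/2.
Solving the pair: q_F = 143/3, q_I = 140/3.
Total output Q = 143/3 + 140/3 = 283/3.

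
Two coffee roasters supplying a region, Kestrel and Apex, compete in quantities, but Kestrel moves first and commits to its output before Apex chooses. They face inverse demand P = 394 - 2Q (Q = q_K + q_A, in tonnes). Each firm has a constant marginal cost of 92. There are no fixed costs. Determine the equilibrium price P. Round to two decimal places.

Solve by backward induction. Given q_K, the follower Apex maximises π_A = (394 - 2q_K - 2q_A)q_A - 92q_A.
Setting the follower's marginal profit to zero, 302 - 2q_K - 4q_A = 0, i.e. q_A = (302 - 2q_K)/4.
Kestrel substitutes q_A(q_K) into its own profit: π_K = q_K(394 - 2q_K - (302 - 2q_K)/2) - 92q_K = (243 - q_K)q_K - 92q_K.
Leader FOC: 151 - 2q_K = 0, so q_K = 151/2.
Then q_A = (302 - 2·(151/2))/4 = 151/4.
Total output Q = 453/4, so price P = 394 - 2·(453/4) = 335/2.

167.50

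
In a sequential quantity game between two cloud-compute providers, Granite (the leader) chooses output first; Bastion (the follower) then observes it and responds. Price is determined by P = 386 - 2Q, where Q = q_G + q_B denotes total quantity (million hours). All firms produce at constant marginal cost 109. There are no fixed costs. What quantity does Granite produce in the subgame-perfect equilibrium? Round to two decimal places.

Solve by backward induction. Given q_G, the follower Bastion maximises π_B = (386 - 2q_G - 2q_B)q_B - 109q_B.
Follower FOC: 277 - 2q_G - 4q_B = 0, so q_B(q_G) = (277 - 2q_G)/4.
Granite substitutes q_B(q_G) into its own profit: π_G = q_G(386 - 2q_G - (277 - 2q_G)/2) - 109q_G = (495/2 - q_G)q_G - 109q_G.
The leader's first-order condition 277/2 - 2q_G = 0 yields q_G = 277/4.
Then q_B = (277 - 2·(277/4))/4 = 277/8.

69.25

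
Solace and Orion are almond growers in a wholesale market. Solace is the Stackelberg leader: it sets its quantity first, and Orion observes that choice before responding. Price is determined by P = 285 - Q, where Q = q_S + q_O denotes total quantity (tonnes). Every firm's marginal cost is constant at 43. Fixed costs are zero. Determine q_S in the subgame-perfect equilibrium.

121

The follower Orion best-responds to any q_S: π_O = (285 - Q)q_O - 43q_O.
Follower FOC: 242 - q_S - 2q_O = 0, so q_O(q_S) = (242 - q_S)/2.
The leader anticipates this reaction. Substituting into P = 285 - Q gives P = 164 - (1/2)q_S, so π_S = (164 - (1/2)q_S)q_S - 43q_S.
Maximising: ∂π_S/∂q_S = 121 - q_S = 0, giving q_S = 121.
Then q_O = (242 - 121)/2 = 121/2.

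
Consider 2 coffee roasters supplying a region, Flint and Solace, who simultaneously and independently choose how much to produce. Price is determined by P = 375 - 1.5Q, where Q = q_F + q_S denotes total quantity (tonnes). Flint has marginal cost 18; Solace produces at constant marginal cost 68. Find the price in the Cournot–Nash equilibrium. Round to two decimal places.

Flint's profit: π_F = (375 - 1.5Q)q_F - (18q_F). Setting ∂π_F/∂q_F = 0: 357 - 3q_F - (3/2)(q_S) = 0.
Solace's profit: π_S = (375 - 1.5Q)q_S - (68q_S). Setting ∂π_S/∂q_S = 0: 307 - 3q_S - (3/2)(q_F) = 0.
So q_F = (357 - (3/2)q_S)/3 and q_S = (307 - (3/2)q_F)/3.
Solving the pair: q_F = 814/9, q_S = 514/9.
Total output Q = 1328/9, so price P = 375 - (3/2)·(1328/9) = 461/3.

153.67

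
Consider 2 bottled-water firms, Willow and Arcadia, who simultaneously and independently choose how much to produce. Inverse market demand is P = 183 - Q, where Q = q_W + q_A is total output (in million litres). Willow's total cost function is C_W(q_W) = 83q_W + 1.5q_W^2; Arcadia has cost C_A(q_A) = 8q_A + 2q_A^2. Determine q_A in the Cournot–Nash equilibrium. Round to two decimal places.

Willow's profit: π_W = (183 - Q)q_W - (83q_W + (3/2)q_W²). Setting ∂π_W/∂q_W = 0: 100 - 5q_W - (q_A) = 0.
Arcadia's profit: π_A = (183 - Q)q_A - (8q_A + 2q_A²). Setting ∂π_A/∂q_A = 0: 175 - 6q_A - (q_W) = 0.
Best responses: q_W = (100 - q_A)/5, q_A = (175 - q_W)/6.
Substituting one into the other gives q_W = 425/29 and q_A = 775/29.

26.72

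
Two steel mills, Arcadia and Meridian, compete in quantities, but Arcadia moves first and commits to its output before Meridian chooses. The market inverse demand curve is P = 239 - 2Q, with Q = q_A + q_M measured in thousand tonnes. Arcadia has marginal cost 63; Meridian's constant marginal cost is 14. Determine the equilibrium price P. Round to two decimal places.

94.75

The follower Meridian best-responds to any q_A: π_M = (239 - 2Q)q_M - 14q_M.
Follower FOC: 225 - 2q_A - 4q_M = 0, so q_M(q_A) = (225 - 2q_A)/4.
The leader anticipates this reaction. Substituting into P = 239 - 2Q gives P = 253/2 - q_A, so π_A = (253/2 - q_A)q_A - 63q_A.
Leader FOC: 127/2 - 2q_A = 0, so q_A = 127/4.
Then q_M = (225 - 2·(127/4))/4 = 323/8.
Total output Q = 577/8, so price P = 239 - 2·(577/8) = 379/4.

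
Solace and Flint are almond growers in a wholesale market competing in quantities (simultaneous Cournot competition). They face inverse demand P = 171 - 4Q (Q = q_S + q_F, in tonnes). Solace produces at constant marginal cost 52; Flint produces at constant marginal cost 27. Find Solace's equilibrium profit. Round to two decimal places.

245.44

Solace's profit: π_S = (171 - 4Q)q_S - (52q_S). Setting ∂π_S/∂q_S = 0: 119 - 8q_S - 4(q_F) = 0.
Flint's profit: π_F = (171 - 4Q)q_F - (27q_F). Setting ∂π_F/∂q_F = 0: 144 - 8q_F - 4(q_S) = 0.
So q_S = (119 - 4q_F)/8 and q_F = (144 - 4q_S)/8.
Substituting one into the other gives q_S = 47/6 and q_F = 169/12.
Price P = 171 - 4·(263/12) = 250/3.
Solace's profit: (250/3 - 52)·(47/6) = 245.4444.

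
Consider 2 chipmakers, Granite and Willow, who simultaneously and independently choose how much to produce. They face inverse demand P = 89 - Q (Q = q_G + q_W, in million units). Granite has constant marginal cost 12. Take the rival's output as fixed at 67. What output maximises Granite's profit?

5

With the rival's output fixed at 67, Granite's profit is π_G = (89 - 67 - q_G)q_G - (12q_G) = (22 - q_G)q_G - (12q_G).
∂π_G/∂q_G = 10 - 2q_G = 0, so q_G = 5.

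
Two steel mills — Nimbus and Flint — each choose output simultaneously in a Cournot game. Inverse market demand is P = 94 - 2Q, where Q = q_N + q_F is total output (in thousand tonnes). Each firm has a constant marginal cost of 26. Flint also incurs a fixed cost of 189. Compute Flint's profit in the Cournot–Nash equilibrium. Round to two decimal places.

67.89

A representative firm's profit is π_i = q_i(94 - 2Q) - 26q_i.
Setting ∂π_i/∂q_i = 0 with rivals' quantities fixed: 68 - 4q_i - 2q_j = 0.
By symmetry each firm produces the same amount; substituting q_j = q_i yields q_i = 68/6 = 34/3.
Price P = 94 - 2·(68/3) = 146/3.
Flint's profit: (146/3 - 26)·(34/3) - 189 = 611/9.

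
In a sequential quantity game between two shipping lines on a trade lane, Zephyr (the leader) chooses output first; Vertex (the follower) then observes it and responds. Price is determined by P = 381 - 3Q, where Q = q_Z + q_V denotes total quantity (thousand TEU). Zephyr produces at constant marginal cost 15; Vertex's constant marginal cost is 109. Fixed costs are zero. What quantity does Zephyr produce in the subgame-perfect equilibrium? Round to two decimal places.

76.67

Solve by backward induction. Given q_Z, the follower Vertex maximises π_V = (381 - 3q_Z - 3q_V)q_V - 109q_V.
∂π_V/∂q_V = 272 - 3q_Z - 6q_V = 0 gives the reaction function q_V = (272 - 3q_Z)/6.
The leader anticipates this reaction. Substituting into P = 381 - 3Q gives P = 245 - (3/2)q_Z, so π_Z = (245 - (3/2)q_Z)q_Z - 15q_Z.
Leader FOC: 230 - 3q_Z = 0, so q_Z = 230/3.
Then q_V = (272 - 3·(230/3))/6 = 7.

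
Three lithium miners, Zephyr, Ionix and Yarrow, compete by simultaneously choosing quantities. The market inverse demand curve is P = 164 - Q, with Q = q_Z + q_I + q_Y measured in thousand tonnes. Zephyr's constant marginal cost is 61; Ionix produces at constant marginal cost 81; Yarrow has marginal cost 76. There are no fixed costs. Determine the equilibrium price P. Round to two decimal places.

95.50

Zephyr's profit: π_Z = (164 - Q)q_Z - (61q_Z). Setting ∂π_Z/∂q_Z = 0: 103 - 2q_Z - (q_I + q_Y) = 0.
Ionix's first-order condition: 83 - 2q_I - (q_Z + q_Y) = 0.
Yarrow's profit: π_Y = (164 - Q)q_Y - (76q_Y). Setting ∂π_Y/∂q_Y = 0: 88 - 2q_Y - (q_Z + q_I) = 0.
Adding the 3 conditions: 274 − 2Q − 2Q = 0, i.e. Q = 137/2.
Back-substituting: q_Z = (103 − 137/2) = 69/2, q_I = (83 − 137/2) = 29/2, q_Y = (88 − 137/2) = 39/2.
Total output Q = 137/2, so price P = 164 - 137/2 = 191/2.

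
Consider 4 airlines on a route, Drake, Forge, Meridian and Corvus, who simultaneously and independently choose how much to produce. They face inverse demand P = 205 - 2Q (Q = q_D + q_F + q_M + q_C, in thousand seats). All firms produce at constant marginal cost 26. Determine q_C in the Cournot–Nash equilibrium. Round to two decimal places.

17.90

A representative firm's profit is π_i = q_i(205 - 2Q) - 26q_i.
First-order condition (treating rivals' output as given): 179 - 4q_i - 2·Σ_{j≠i} q_j = 0.
By symmetry each firm produces the same amount; substituting Σ_{j≠i} q_j = 3q_i yields q_i = 179/10.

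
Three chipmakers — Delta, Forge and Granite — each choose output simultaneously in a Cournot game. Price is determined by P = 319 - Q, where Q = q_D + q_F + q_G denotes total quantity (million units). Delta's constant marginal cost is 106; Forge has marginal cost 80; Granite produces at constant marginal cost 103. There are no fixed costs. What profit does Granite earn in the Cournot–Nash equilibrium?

Delta's profit: π_D = (319 - Q)q_D - (106q_D). Setting ∂π_D/∂q_D = 0: 213 - 2q_D - (q_F + q_G) = 0.
Forge's profit: π_F = (319 - Q)q_F - (80q_F). Setting ∂π_F/∂q_F = 0: 239 - 2q_F - (q_D + q_G) = 0.
Granite's profit: π_G = (319 - Q)q_G - (103q_G). Setting ∂π_G/∂q_G = 0: 216 - 2q_G - (q_D + q_F) = 0.
Adding the 3 first-order conditions: 668 − 4Q = 0, so Q = 167.
Back-substituting: q_D = (213 − 167) = 46, q_F = (239 − 167) = 72, q_G = (216 − 167) = 49.
Price P = 319 - 167 = 152.
Granite's profit: (152 - 103)·49 = 2401.

2401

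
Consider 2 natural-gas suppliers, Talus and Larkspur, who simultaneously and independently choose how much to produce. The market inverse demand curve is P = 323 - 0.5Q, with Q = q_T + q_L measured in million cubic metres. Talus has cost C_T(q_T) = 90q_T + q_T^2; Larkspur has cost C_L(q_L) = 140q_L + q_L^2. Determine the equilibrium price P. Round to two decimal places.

263.57

Talus's profit: π_T = (323 - 0.5Q)q_T - (90q_T + q_T²). Setting ∂π_T/∂q_T = 0: 233 - 3q_T - (1/2)(q_L) = 0.
Larkspur's profit: π_L = (323 - 0.5Q)q_L - (140q_L + q_L²). Setting ∂π_L/∂q_L = 0: 183 - 3q_L - (1/2)(q_T) = 0.
Best responses: q_T = (233 - (1/2)q_L)/3, q_L = (183 - (1/2)q_T)/3.
Substituting one into the other gives q_T = 486/7 and q_L = 346/7.
Total output Q = 832/7, so price P = 323 - (1/2)·(832/7) = 1845/7.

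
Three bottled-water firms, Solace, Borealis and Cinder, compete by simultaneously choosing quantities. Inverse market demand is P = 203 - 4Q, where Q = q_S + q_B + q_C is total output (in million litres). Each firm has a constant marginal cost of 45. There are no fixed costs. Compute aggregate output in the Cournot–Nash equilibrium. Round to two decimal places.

29.63

Each firm earns π_i = (203 - 4Q)q_i - 45q_i.
Setting ∂π_i/∂q_i = 0 with rivals' quantities fixed: 158 - 8q_i - 4·Σ_{j≠i} q_j = 0.
By symmetry each firm produces the same amount; substituting Σ_{j≠i} q_j = 2q_i yields q_i = 158/16 = 79/8.
Total output Q = 79/8 + 79/8 + 79/8 = 237/8.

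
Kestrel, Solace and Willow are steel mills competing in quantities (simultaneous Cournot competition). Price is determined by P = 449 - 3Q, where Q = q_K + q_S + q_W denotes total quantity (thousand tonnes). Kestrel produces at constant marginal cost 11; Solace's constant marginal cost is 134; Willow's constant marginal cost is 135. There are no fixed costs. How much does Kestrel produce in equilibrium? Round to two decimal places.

57.08

Kestrel's profit: π_K = (449 - 3Q)q_K - (11q_K). Setting ∂π_K/∂q_K = 0: 438 - 6q_K - 3(q_S + q_W) = 0.
Solace's first-order condition: 315 - 6q_S - 3(q_K + q_W) = 0.
Willow's first-order condition: 314 - 6q_W - 3(q_K + q_S) = 0.
Adding the 3 first-order conditions: 1067 − 12Q = 0, so Q = 1067/12.
Back-substituting: q_K = (438 − 1067/4)/3 = 685/12, q_S = (315 − 1067/4)/3 = 193/12, q_W = (314 − 1067/4)/3 = 63/4.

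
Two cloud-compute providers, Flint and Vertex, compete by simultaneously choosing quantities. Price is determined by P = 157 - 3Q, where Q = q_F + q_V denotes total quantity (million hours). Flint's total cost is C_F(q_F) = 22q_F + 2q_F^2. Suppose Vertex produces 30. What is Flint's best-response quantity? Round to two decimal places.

With the rival's output fixed at 30, Flint's profit is π_F = (157 - 3·30 - 3q_F)q_F - (22q_F + 2q_F²) = (67 - 3q_F)q_F - (22q_F + 2q_F²).
∂π_F/∂q_F = 45 - 10q_F = 0, so q_F = 9/2.

4.50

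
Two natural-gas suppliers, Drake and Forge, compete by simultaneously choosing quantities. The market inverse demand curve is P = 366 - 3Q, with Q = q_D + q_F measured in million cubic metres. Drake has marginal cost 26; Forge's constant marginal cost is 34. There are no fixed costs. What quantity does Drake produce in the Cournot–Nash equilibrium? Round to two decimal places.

Drake's profit: π_D = (366 - 3Q)q_D - (26q_D). Setting ∂π_D/∂q_D = 0: 340 - 6q_D - 3(q_F) = 0.
Forge's first-order condition: 332 - 6q_F - 3(q_D) = 0.
So q_D = (340 - 3q_F)/6 and q_F = (332 - 3q_D)/6.
Substituting one into the other gives q_D = 116/3 and q_F = 36.

38.67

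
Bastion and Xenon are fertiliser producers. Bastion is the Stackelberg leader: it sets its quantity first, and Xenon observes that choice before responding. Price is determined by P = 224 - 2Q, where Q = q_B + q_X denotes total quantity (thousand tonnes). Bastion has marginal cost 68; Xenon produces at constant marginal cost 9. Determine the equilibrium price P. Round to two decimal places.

92.25

Solve by backward induction. Given q_B, the follower Xenon maximises π_X = (224 - 2q_B - 2q_X)q_X - 9q_X.
Follower FOC: 215 - 2q_B - 4q_X = 0, so q_X(q_B) = (215 - 2q_B)/4.
The leader anticipates this reaction. Substituting into P = 224 - 2Q gives P = 233/2 - q_B, so π_B = (233/2 - q_B)q_B - 68q_B.
The leader's first-order condition 97/2 - 2q_B = 0 yields q_B = 97/4.
Then q_X = (215 - 2·(97/4))/4 = 333/8.
Total output Q = 527/8, so price P = 224 - 2·(527/8) = 369/4.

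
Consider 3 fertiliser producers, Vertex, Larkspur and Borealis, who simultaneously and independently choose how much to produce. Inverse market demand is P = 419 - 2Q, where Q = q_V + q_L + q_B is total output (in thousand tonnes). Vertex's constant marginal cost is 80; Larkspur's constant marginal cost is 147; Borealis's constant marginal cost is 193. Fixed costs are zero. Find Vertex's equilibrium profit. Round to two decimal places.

Vertex's profit: π_V = (419 - 2Q)q_V - (80q_V). Setting ∂π_V/∂q_V = 0: 339 - 4q_V - 2(q_L + q_B) = 0.
Larkspur's profit: π_L = (419 - 2Q)q_L - (147q_L). Setting ∂π_L/∂q_L = 0: 272 - 4q_L - 2(q_V + q_B) = 0.
Borealis's profit: π_B = (419 - 2Q)q_B - (193q_B). Setting ∂π_B/∂q_B = 0: 226 - 4q_B - 2(q_V + q_L) = 0.
Summing all 3 equations gives 837 − 8Q = 0, hence Q = 837/8.
Back-substituting: q_V = (339 − 837/4)/2 = 519/8, q_L = (272 − 837/4)/2 = 251/8, q_B = (226 − 837/4)/2 = 67/8.
Price P = 419 - 2·(837/8) = 839/4.
Vertex's profit: (839/4 - 80)·(519/8) = 8417.5313.

8417.53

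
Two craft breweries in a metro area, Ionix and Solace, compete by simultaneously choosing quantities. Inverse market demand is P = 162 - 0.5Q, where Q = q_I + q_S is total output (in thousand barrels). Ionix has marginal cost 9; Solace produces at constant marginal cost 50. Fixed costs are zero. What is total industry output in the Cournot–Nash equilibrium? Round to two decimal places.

Ionix's profit: π_I = (162 - 0.5Q)q_I - (9q_I). Setting ∂π_I/∂q_I = 0: 153 - q_I - (1/2)(q_S) = 0.
Solace's first-order condition: 112 - q_S - (1/2)(q_I) = 0.
Rearranging gives the reaction functions q_I = (153 - (1/2)q_S) and q_S = (112 - (1/2)q_I).
Solving the pair: q_I = 388/3, q_S = 142/3.
Total output Q = 388/3 + 142/3 = 530/3.

176.67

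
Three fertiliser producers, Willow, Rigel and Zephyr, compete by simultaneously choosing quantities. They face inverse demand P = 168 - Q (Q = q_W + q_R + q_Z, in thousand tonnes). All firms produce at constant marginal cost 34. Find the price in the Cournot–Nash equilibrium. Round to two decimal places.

67.50

A representative firm's profit is π_i = q_i(168 - Q) - 34q_i.
Setting ∂π_i/∂q_i = 0 with rivals' quantities fixed: 134 - 2q_i - Σ_{j≠i} q_j = 0.
With identical firms every q_j equals q_i, so Σ_{j≠i} q_j = 2q_i and 134 = 4q_i, giving q_i = 67/2.
Total output Q = 201/2, so price P = 168 - 201/2 = 135/2.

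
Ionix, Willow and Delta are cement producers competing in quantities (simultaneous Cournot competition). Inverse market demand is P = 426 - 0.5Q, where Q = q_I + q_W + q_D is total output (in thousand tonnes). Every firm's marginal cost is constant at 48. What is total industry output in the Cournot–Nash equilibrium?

567

A representative firm's profit is π_i = q_i(426 - 0.5Q) - 48q_i.
First-order condition (treating rivals' output as given): 378 - q_i - (1/2)·Σ_{j≠i} q_j = 0.
With identical firms every q_j equals q_i, so Σ_{j≠i} q_j = 2q_i and 378 = 2q_i, giving q_i = 189.
Total output Q = 189 + 189 + 189 = 567.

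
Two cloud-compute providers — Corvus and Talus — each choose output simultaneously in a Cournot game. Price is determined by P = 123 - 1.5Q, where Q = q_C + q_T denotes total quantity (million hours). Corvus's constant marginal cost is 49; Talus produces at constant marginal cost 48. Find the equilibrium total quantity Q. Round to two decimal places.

Corvus's profit: π_C = (123 - 1.5Q)q_C - (49q_C). Setting ∂π_C/∂q_C = 0: 74 - 3q_C - (3/2)(q_T) = 0.
Talus's first-order condition: 75 - 3q_T - (3/2)(q_C) = 0.
So q_C = (74 - (3/2)q_T)/3 and q_T = (75 - (3/2)q_C)/3.
Substituting one into the other gives q_C = 146/9 and q_T = 152/9.
Total output Q = 146/9 + 152/9 = 298/9.

33.11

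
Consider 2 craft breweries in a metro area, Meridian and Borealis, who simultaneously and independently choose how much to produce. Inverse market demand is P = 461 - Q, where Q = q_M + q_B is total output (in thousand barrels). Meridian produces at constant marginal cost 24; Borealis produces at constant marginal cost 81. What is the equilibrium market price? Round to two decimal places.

188.67

Meridian's profit: π_M = (461 - Q)q_M - (24q_M). Setting ∂π_M/∂q_M = 0: 437 - 2q_M - (q_B) = 0.
Borealis's first-order condition: 380 - 2q_B - (q_M) = 0.
So q_M = (437 - q_B)/2 and q_B = (380 - q_M)/2.
Solving the pair: q_M = 494/3, q_B = 323/3.
Total output Q = 817/3, so price P = 461 - 817/3 = 566/3.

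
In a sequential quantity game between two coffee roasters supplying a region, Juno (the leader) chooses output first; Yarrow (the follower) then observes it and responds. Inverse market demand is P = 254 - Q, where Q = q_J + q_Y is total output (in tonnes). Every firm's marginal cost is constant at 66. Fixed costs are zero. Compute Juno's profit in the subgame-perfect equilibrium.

The follower Yarrow best-responds to any q_J: π_Y = (254 - Q)q_Y - 66q_Y.
∂π_Y/∂q_Y = 188 - q_J - 2q_Y = 0 gives the reaction function q_Y = (188 - q_J)/2.
The leader anticipates this reaction. Substituting into P = 254 - Q gives P = 160 - (1/2)q_J, so π_J = (160 - (1/2)q_J)q_J - 66q_J.
Leader FOC: 94 - q_J = 0, so q_J = 94.
Then q_Y = (188 - 94)/2 = 47.
Price P = 254 - 141 = 113.
Juno's profit: (113 - 66)·94 = 4418.

4418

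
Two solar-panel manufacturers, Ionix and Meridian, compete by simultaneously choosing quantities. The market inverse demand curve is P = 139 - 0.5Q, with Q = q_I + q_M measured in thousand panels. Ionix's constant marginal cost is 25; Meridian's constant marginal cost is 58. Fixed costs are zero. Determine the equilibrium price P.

74

Ionix's profit: π_I = (139 - 0.5Q)q_I - (25q_I). Setting ∂π_I/∂q_I = 0: 114 - q_I - (1/2)(q_M) = 0.
Meridian's profit: π_M = (139 - 0.5Q)q_M - (58q_M). Setting ∂π_M/∂q_M = 0: 81 - q_M - (1/2)(q_I) = 0.
Best responses: q_I = (114 - (1/2)q_M), q_M = (81 - (1/2)q_I).
Substituting one into the other gives q_I = 98 and q_M = 32.
Total output Q = 130, so price P = 139 - (1/2)·130 = 74.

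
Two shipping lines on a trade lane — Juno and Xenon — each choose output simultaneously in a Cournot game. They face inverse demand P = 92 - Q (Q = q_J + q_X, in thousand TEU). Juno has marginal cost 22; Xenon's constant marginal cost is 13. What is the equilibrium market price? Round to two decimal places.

42.33

Juno's profit: π_J = (92 - Q)q_J - (22q_J). Setting ∂π_J/∂q_J = 0: 70 - 2q_J - (q_X) = 0.
Xenon's first-order condition: 79 - 2q_X - (q_J) = 0.
Best responses: q_J = (70 - q_X)/2, q_X = (79 - q_J)/2.
Solving the pair: q_J = 61/3, q_X = 88/3.
Total output Q = 149/3, so price P = 92 - 149/3 = 127/3.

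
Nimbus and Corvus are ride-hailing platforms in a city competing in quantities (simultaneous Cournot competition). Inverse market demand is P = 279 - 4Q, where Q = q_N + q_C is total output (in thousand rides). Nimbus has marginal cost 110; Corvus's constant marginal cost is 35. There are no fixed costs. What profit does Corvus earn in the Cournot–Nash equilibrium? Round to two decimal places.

Nimbus's profit: π_N = (279 - 4Q)q_N - (110q_N). Setting ∂π_N/∂q_N = 0: 169 - 8q_N - 4(q_C) = 0.
Corvus's first-order condition: 244 - 8q_C - 4(q_N) = 0.
So q_N = (169 - 4q_C)/8 and q_C = (244 - 4q_N)/8.
Solving the pair: q_N = 47/6, q_C = 319/12.
Price P = 279 - 4·(413/12) = 424/3.
Corvus's profit: (424/3 - 35)·(319/12) = 2826.6944.

2826.69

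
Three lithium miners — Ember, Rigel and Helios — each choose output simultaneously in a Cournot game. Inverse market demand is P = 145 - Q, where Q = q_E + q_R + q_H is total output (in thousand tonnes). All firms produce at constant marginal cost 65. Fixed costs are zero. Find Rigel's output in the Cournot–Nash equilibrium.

20

Each firm earns π_i = (145 - Q)q_i - 65q_i.
First-order condition (treating rivals' output as given): 80 - 2q_i - Σ_{j≠i} q_j = 0.
By symmetry each firm produces the same amount; substituting Σ_{j≠i} q_j = 2q_i yields q_i = 80/4 = 20.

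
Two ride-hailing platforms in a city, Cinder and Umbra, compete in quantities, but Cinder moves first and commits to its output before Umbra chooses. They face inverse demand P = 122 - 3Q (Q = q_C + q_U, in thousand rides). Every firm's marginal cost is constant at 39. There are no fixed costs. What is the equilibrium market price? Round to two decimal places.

The follower Umbra best-responds to any q_C: π_U = (122 - 3Q)q_U - 39q_U.
Follower FOC: 83 - 3q_C - 6q_U = 0, so q_U(q_C) = (83 - 3q_C)/6.
Cinder substitutes q_U(q_C) into its own profit: π_C = q_C(122 - 3q_C - (83 - 3q_C)/2) - 39q_C = (161/2 - (3/2)q_C)q_C - 39q_C.
The leader's first-order condition 83/2 - 3q_C = 0 yields q_C = 83/6.
Then q_U = (83 - 3·(83/6))/6 = 83/12.
Total output Q = 83/4, so price P = 122 - 3·(83/4) = 239/4.

59.75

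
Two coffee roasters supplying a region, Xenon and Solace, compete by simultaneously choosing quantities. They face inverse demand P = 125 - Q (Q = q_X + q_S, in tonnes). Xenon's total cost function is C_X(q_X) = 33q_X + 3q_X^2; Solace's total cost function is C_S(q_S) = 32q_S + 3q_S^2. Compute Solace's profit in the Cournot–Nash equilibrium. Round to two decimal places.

428.42

Xenon's profit: π_X = (125 - Q)q_X - (33q_X + 3q_X²). Setting ∂π_X/∂q_X = 0: 92 - 8q_X - (q_S) = 0.
Solace's first-order condition: 93 - 8q_S - (q_X) = 0.
Best responses: q_X = (92 - q_S)/8, q_S = (93 - q_X)/8.
Solving the pair: q_X = 643/63, q_S = 652/63.
Price P = 125 - 185/9 = 940/9.
Solace's profit: (940/9)·(652/63) - 32·(652/63) - 3(652/63)² = 428.4243.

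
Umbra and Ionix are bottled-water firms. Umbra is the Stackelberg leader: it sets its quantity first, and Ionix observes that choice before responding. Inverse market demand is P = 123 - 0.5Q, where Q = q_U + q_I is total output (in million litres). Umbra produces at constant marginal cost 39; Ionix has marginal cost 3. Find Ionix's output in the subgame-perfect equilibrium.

Solve by backward induction. Given q_U, the follower Ionix maximises π_I = (123 - (1/2)q_U - (1/2)q_I)q_I - 3q_I.
Setting the follower's marginal profit to zero, 120 - (1/2)q_U - q_I = 0, i.e. q_I = (120 - (1/2)q_U).
Umbra substitutes q_I(q_U) into its own profit: π_U = q_U(123 - (1/2)q_U - (120 - (1/2)q_U)/2) - 39q_U = (63 - (1/4)q_U)q_U - 39q_U.
Leader FOC: 24 - (1/2)q_U = 0, so q_U = 48.
Then q_I = (120 - (1/2)·48) = 96.

96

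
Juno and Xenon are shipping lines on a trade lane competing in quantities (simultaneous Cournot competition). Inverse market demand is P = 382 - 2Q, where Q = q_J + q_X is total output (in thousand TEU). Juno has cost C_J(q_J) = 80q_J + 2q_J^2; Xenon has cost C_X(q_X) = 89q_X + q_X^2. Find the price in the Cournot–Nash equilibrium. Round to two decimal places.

Juno's profit: π_J = (382 - 2Q)q_J - (80q_J + 2q_J²). Setting ∂π_J/∂q_J = 0: 302 - 8q_J - 2(q_X) = 0.
Xenon's first-order condition: 293 - 6q_X - 2(q_J) = 0.
So q_J = (302 - 2q_X)/8 and q_X = (293 - 2q_J)/6.
Substituting one into the other gives q_J = 613/22 and q_X = 435/11.
Total output Q = 1483/22, so price P = 382 - 2·(1483/22) = 247.1818.

247.18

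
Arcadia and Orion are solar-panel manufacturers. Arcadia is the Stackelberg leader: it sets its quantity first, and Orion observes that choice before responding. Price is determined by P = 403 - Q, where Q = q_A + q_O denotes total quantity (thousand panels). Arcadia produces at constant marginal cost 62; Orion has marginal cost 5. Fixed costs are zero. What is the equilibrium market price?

The follower Orion best-responds to any q_A: π_O = (403 - Q)q_O - 5q_O.
Setting the follower's marginal profit to zero, 398 - q_A - 2q_O = 0, i.e. q_O = (398 - q_A)/2.
Arcadia substitutes q_O(q_A) into its own profit: π_A = q_A(403 - q_A - (398 - q_A)/2) - 62q_A = (204 - (1/2)q_A)q_A - 62q_A.
Leader FOC: 142 - q_A = 0, so q_A = 142.
Then q_O = (398 - 142)/2 = 128.
Total output Q = 270, so price P = 403 - 270 = 133.

133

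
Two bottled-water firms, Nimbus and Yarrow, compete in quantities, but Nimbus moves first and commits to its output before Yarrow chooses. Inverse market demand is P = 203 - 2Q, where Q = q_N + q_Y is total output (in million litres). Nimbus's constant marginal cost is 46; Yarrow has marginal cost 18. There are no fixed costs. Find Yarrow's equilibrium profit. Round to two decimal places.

Solve by backward induction. Given q_N, the follower Yarrow maximises π_Y = (203 - 2q_N - 2q_Y)q_Y - 18q_Y.
Setting the follower's marginal profit to zero, 185 - 2q_N - 4q_Y = 0, i.e. q_Y = (185 - 2q_N)/4.
The leader anticipates this reaction. Substituting into P = 203 - 2Q gives P = 221/2 - q_N, so π_N = (221/2 - q_N)q_N - 46q_N.
The leader's first-order condition 129/2 - 2q_N = 0 yields q_N = 129/4.
Then q_Y = (185 - 2·(129/4))/4 = 241/8.
Price P = 203 - 2·(499/8) = 313/4.
Yarrow's profit: (313/4 - 18)·(241/8) = 1815.0313.

1815.03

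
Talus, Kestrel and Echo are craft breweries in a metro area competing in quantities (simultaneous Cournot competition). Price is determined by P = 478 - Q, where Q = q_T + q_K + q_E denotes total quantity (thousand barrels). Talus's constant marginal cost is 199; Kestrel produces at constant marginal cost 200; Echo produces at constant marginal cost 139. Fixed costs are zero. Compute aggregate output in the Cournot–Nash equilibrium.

Talus's profit: π_T = (478 - Q)q_T - (199q_T). Setting ∂π_T/∂q_T = 0: 279 - 2q_T - (q_K + q_E) = 0.
Kestrel's first-order condition: 278 - 2q_K - (q_T + q_E) = 0.
Echo's first-order condition: 339 - 2q_E - (q_T + q_K) = 0.
Summing all 3 equations gives 896 − 4Q = 0, hence Q = 224.
Back-substituting: q_T = (279 − 224) = 55, q_K = (278 − 224) = 54, q_E = (339 − 224) = 115.
Total output Q = 55 + 54 + 115 = 224.

224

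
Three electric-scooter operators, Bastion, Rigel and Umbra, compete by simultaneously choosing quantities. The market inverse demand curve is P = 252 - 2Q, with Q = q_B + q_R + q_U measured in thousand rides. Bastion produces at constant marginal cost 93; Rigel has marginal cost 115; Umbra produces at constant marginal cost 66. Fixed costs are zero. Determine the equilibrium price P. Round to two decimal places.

Bastion's profit: π_B = (252 - 2Q)q_B - (93q_B). Setting ∂π_B/∂q_B = 0: 159 - 4q_B - 2(q_R + q_U) = 0.
Rigel's first-order condition: 137 - 4q_R - 2(q_B + q_U) = 0.
Umbra's first-order condition: 186 - 4q_U - 2(q_B + q_R) = 0.
Summing all 3 equations gives 482 − 8Q = 0, hence Q = 241/4.
Back-substituting: q_B = (159 − 241/2)/2 = 77/4, q_R = (137 − 241/2)/2 = 33/4, q_U = (186 − 241/2)/2 = 131/4.
Total output Q = 241/4, so price P = 252 - 2·(241/4) = 263/2.

131.50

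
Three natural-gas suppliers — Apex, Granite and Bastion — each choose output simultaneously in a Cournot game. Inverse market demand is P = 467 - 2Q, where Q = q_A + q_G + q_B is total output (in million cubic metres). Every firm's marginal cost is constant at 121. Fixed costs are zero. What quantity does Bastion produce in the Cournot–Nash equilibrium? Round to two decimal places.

Each firm earns π_i = (467 - 2Q)q_i - 121q_i.
Setting ∂π_i/∂q_i = 0 with rivals' quantities fixed: 346 - 4q_i - 2·Σ_{j≠i} q_j = 0.
With identical firms every q_j equals q_i, so Σ_{j≠i} q_j = 2q_i and 346 = 8q_i, giving q_i = 173/4.

43.25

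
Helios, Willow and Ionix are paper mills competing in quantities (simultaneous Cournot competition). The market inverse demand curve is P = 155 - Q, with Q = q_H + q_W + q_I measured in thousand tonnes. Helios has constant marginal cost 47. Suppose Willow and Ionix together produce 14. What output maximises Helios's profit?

With rivals' combined output fixed at 14, Helios's profit is π_H = (155 - 14 - q_H)q_H - (47q_H) = (141 - q_H)q_H - (47q_H).
∂π_H/∂q_H = 94 - 2q_H = 0, so q_H = 47.

47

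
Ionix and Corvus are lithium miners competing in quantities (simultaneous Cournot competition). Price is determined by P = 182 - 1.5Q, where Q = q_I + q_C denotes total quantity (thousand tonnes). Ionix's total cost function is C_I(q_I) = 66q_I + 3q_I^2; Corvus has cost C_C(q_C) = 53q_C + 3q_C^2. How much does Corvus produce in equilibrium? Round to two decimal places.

Ionix's profit: π_I = (182 - 1.5Q)q_I - (66q_I + 3q_I²). Setting ∂π_I/∂q_I = 0: 116 - 9q_I - (3/2)(q_C) = 0.
Corvus's profit: π_C = (182 - 1.5Q)q_C - (53q_C + 3q_C²). Setting ∂π_C/∂q_C = 0: 129 - 9q_C - (3/2)(q_I) = 0.
So q_I = (116 - (3/2)q_C)/9 and q_C = (129 - (3/2)q_I)/9.
Substituting one into the other gives q_I = 54/5 and q_C = 188/15.

12.53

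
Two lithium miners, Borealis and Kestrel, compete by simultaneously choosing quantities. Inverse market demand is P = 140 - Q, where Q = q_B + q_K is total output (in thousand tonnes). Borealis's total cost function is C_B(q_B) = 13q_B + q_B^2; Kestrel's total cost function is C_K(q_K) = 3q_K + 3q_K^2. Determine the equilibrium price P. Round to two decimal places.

Borealis's profit: π_B = (140 - Q)q_B - (13q_B + q_B²). Setting ∂π_B/∂q_B = 0: 127 - 4q_B - (q_K) = 0.
Kestrel's first-order condition: 137 - 8q_K - (q_B) = 0.
So q_B = (127 - q_K)/4 and q_K = (137 - q_B)/8.
Substituting one into the other gives q_B = 879/31 and q_K = 421/31.
Total output Q = 1300/31, so price P = 140 - 1300/31 = 98.0645.

98.06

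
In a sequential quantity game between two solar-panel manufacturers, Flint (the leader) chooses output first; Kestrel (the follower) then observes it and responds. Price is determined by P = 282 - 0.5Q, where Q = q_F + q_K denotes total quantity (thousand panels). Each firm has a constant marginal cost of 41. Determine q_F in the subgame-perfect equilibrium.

241

The follower Kestrel best-responds to any q_F: π_K = (282 - 0.5Q)q_K - 41q_K.
∂π_K/∂q_K = 241 - (1/2)q_F - q_K = 0 gives the reaction function q_K = (241 - (1/2)q_F).
The leader anticipates this reaction. Substituting into P = 282 - 0.5Q gives P = 323/2 - (1/4)q_F, so π_F = (323/2 - (1/4)q_F)q_F - 41q_F.
Leader FOC: 241/2 - (1/2)q_F = 0, so q_F = 241.
Then q_K = (241 - (1/2)·241) = 241/2.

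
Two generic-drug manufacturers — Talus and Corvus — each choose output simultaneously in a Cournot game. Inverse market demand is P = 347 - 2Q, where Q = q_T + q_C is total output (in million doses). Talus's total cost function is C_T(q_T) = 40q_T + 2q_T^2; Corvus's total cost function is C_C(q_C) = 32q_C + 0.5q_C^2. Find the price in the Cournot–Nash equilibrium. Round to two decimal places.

Talus's profit: π_T = (347 - 2Q)q_T - (40q_T + 2q_T²). Setting ∂π_T/∂q_T = 0: 307 - 8q_T - 2(q_C) = 0.
Corvus's first-order condition: 315 - 5q_C - 2(q_T) = 0.
So q_T = (307 - 2q_C)/8 and q_C = (315 - 2q_T)/5.
Solving the pair: q_T = 905/36, q_C = 953/18.
Total output Q = 937/12, so price P = 347 - 2·(937/12) = 1145/6.

190.83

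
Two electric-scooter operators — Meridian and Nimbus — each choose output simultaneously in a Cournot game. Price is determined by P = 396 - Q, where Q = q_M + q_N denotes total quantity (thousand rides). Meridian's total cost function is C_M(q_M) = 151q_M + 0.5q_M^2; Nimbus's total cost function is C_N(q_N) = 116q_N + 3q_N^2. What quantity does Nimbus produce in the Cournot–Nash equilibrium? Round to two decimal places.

Meridian's profit: π_M = (396 - Q)q_M - (151q_M + (1/2)q_M²). Setting ∂π_M/∂q_M = 0: 245 - 3q_M - (q_N) = 0.
Nimbus's first-order condition: 280 - 8q_N - (q_M) = 0.
Rearranging gives the reaction functions q_M = (245 - q_N)/3 and q_N = (280 - q_M)/8.
Substituting one into the other gives q_M = 1680/23 and q_N = 595/23.

25.87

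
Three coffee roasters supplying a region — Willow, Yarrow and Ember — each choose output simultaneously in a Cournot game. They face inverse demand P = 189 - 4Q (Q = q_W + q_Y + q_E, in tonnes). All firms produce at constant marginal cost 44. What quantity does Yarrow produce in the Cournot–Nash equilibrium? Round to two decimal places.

A representative firm's profit is π_i = q_i(189 - 4Q) - 44q_i.
Setting ∂π_i/∂q_i = 0 with rivals' quantities fixed: 145 - 8q_i - 4·Σ_{j≠i} q_j = 0.
By symmetry each firm produces the same amount; substituting Σ_{j≠i} q_j = 2q_i yields q_i = 145/16.

9.06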